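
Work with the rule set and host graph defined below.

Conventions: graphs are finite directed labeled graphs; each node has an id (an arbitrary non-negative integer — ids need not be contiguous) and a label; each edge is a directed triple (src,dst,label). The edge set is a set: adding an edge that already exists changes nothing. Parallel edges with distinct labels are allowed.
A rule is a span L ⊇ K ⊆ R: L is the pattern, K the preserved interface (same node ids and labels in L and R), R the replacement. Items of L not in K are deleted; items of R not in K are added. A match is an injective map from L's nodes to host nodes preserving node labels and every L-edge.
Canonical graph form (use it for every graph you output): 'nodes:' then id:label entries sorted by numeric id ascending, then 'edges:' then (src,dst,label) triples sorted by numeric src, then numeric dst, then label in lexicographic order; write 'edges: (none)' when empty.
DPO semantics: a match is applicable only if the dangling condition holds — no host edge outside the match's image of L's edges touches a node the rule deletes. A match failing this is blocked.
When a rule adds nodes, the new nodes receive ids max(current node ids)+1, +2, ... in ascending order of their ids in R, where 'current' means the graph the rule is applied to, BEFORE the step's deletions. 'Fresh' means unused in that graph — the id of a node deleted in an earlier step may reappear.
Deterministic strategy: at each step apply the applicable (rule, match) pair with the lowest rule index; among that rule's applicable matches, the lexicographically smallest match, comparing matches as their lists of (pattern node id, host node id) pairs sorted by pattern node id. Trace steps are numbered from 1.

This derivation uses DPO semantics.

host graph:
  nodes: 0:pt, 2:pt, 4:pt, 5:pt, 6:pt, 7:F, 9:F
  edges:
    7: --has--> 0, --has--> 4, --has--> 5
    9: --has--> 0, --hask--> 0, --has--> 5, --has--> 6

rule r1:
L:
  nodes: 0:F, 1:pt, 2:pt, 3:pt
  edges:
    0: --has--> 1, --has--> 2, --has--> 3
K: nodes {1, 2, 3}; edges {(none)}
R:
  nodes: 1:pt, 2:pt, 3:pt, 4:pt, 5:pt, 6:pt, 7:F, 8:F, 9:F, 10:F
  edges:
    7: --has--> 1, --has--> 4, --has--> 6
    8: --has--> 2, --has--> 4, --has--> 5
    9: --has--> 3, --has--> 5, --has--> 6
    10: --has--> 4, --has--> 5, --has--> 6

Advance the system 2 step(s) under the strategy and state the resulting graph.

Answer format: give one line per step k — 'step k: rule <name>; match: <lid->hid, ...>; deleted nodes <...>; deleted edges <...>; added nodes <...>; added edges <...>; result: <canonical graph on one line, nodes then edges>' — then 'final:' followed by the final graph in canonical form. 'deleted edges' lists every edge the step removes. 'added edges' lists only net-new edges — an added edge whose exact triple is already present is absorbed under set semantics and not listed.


step 1: rule r1; match: 0->7, 1->0, 2->4, 3->5; deleted nodes 7; deleted edges (7,0,has); (7,4,has); (7,5,has); added nodes 10, 11, 12, 13, 14, 15, 16; added edges (13,0,has); (13,10,has); (13,12,has); (14,4,has); (14,10,has); (14,11,has); (15,5,has); (15,11,has); (15,12,has); (16,10,has); (16,11,has); (16,12,has); result: nodes: 0:pt, 2:pt, 4:pt, 5:pt, 6:pt, 9:F, 10:pt, 11:pt, 12:pt, 13:F, 14:F, 15:F, 16:F edges: (9,0,has); (9,0,hask); (9,5,has); (9,6,has); (13,0,has); (13,10,has); (13,12,has); (14,4,has); (14,10,has); (14,11,has); (15,5,has); (15,11,has); (15,12,has); (16,10,has); (16,11,has); (16,12,has)
step 2: rule r1; match: 0->13, 1->0, 2->10, 3->12; deleted nodes 13; deleted edges (13,0,has); (13,10,has); (13,12,has); added nodes 17, 18, 19, 20, 21, 22, 23; added edges (20,0,has); (20,17,has); (20,19,has); (21,10,has); (21,17,has); (21,18,has); (22,12,has); (22,18,has); (22,19,has); (23,17,has); (23,18,has); (23,19,has); result: nodes: 0:pt, 2:pt, 4:pt, 5:pt, 6:pt, 9:F, 10:pt, 11:pt, 12:pt, 14:F, 15:F, 16:F, 17:pt, 18:pt, 19:pt, 20:F, 21:F, 22:F, 23:F edges: (9,0,has); (9,0,hask); (9,5,has); (9,6,has); (14,4,has); (14,10,has); (14,11,has); (15,5,has); (15,11,has); (15,12,has); (16,10,has); (16,11,has); (16,12,has); (20,0,has); (20,17,has); (20,19,has); (21,10,has); (21,17,has); (21,18,has); (22,12,has); (22,18,has); (22,19,has); (23,17,has); (23,18,has); (23,19,has)
final:
nodes: 0:pt, 2:pt, 4:pt, 5:pt, 6:pt, 9:F, 10:pt, 11:pt, 12:pt, 14:F, 15:F, 16:F, 17:pt, 18:pt, 19:pt, 20:F, 21:F, 22:F, 23:F
edges: (9,0,has); (9,0,hask); (9,5,has); (9,6,has); (14,4,has); (14,10,has); (14,11,has); (15,5,has); (15,11,has); (15,12,has); (16,10,has); (16,11,has); (16,12,has); (20,0,has); (20,17,has); (20,19,has); (21,10,has); (21,17,has); (21,18,has); (22,12,has); (22,18,has); (22,19,has); (23,17,has); (23,18,has); (23,19,has)


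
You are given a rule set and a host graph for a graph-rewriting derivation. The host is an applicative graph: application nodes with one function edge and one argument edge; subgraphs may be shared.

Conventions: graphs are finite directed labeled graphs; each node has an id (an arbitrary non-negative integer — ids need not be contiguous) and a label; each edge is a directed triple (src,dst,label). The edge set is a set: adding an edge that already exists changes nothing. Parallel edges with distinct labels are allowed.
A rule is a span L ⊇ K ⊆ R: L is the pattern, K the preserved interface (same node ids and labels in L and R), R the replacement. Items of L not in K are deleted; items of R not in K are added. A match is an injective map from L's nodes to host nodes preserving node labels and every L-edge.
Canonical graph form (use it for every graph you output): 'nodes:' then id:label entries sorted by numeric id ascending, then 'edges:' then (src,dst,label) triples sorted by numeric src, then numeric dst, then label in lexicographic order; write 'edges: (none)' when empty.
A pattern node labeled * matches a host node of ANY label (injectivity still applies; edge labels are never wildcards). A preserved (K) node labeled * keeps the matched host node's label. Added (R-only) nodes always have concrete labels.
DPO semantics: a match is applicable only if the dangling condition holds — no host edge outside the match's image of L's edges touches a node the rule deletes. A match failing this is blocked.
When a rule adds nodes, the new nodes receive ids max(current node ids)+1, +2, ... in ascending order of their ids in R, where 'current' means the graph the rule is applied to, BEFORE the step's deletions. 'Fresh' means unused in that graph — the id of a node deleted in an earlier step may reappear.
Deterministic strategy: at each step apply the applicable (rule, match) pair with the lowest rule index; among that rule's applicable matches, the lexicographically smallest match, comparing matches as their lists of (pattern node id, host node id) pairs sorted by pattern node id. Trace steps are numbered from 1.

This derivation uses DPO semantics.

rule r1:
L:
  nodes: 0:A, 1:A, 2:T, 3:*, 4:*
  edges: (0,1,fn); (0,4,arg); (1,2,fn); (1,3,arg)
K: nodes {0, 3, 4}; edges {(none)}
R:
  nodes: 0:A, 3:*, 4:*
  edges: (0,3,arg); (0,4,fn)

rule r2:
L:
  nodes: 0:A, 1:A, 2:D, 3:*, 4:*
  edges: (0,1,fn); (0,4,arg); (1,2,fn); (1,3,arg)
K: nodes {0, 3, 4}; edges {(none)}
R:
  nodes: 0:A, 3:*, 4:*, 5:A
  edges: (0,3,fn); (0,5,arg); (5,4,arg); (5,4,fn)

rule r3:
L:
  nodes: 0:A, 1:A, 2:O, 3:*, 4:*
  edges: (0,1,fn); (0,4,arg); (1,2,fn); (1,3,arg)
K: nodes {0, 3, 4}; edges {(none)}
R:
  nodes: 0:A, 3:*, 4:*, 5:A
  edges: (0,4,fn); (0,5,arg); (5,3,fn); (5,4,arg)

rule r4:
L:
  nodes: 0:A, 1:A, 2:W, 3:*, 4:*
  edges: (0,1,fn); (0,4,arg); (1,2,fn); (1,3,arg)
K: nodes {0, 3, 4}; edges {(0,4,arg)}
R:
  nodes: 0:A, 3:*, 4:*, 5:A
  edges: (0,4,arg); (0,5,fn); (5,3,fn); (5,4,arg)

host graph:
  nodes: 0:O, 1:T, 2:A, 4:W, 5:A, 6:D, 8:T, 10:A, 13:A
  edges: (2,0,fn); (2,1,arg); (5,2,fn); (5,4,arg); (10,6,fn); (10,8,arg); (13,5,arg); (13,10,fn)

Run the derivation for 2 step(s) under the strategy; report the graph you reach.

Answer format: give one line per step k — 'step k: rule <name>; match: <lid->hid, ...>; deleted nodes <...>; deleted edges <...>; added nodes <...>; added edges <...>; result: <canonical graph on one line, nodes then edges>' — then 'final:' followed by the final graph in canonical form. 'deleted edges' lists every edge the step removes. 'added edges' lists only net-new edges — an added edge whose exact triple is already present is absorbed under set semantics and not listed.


step 1: rule r2; match: 0->13, 1->10, 2->6, 3->8, 4->5; deleted nodes 6, 10; deleted edges (10,6,fn); (10,8,arg); (13,5,arg); (13,10,fn); added nodes 14; added edges (13,8,fn); (13,14,arg); (14,5,arg); (14,5,fn); result: nodes: 0:O, 1:T, 2:A, 4:W, 5:A, 8:T, 13:A, 14:A edges: (2,0,fn); (2,1,arg); (5,2,fn); (5,4,arg); (13,8,fn); (13,14,arg); (14,5,arg); (14,5,fn)
step 2: rule r3; match: 0->5, 1->2, 2->0, 3->1, 4->4; deleted nodes 0, 2; deleted edges (2,0,fn); (2,1,arg); (5,2,fn); (5,4,arg); added nodes 15; added edges (5,4,fn); (5,15,arg); (15,1,fn); (15,4,arg); result: nodes: 1:T, 4:W, 5:A, 8:T, 13:A, 14:A, 15:A edges: (5,4,fn); (5,15,arg); (13,8,fn); (13,14,arg); (14,5,arg); (14,5,fn); (15,1,fn); (15,4,arg)
final:
nodes: 1:T, 4:W, 5:A, 8:T, 13:A, 14:A, 15:A
edges: (5,4,fn); (5,15,arg); (13,8,fn); (13,14,arg); (14,5,arg); (14,5,fn); (15,1,fn); (15,4,arg)


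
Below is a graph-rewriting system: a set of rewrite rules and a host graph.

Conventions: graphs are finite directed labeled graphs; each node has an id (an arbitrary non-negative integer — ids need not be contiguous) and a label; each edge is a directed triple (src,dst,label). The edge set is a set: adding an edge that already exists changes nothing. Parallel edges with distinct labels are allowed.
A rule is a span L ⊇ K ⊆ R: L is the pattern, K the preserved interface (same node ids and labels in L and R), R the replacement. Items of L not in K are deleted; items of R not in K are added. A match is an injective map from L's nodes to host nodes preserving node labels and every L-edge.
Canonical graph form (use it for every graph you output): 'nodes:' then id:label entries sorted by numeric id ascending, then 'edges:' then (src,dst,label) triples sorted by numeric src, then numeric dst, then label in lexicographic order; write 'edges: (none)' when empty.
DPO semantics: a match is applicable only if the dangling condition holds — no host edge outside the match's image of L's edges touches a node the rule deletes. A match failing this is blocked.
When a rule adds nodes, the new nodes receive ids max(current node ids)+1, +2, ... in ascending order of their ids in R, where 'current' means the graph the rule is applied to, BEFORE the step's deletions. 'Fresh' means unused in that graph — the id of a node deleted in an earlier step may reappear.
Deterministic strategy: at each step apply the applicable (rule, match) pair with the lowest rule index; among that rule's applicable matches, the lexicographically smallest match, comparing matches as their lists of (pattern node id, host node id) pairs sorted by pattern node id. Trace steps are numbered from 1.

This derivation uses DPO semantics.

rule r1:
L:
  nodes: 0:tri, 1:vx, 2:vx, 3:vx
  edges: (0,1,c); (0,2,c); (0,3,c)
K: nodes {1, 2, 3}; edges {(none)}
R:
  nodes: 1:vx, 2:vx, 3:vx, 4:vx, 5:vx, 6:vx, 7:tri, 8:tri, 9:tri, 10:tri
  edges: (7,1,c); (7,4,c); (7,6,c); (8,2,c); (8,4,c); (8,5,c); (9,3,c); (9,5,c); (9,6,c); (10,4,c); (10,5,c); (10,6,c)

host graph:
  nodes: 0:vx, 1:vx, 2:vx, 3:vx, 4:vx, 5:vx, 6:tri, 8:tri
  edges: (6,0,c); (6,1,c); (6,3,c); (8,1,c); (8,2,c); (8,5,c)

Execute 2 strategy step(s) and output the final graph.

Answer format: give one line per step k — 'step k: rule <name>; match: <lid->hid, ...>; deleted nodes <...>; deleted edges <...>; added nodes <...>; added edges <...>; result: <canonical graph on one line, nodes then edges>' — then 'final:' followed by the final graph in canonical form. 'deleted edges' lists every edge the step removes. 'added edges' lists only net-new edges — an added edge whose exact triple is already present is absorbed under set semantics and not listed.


step 1: rule r1; match: 0->6, 1->0, 2->1, 3->3; deleted nodes 6; deleted edges (6,0,c); (6,1,c); (6,3,c); added nodes 9, 10, 11, 12, 13, 14, 15; added edges (12,0,c); (12,9,c); (12,11,c); (13,1,c); (13,9,c); (13,10,c); (14,3,c); (14,10,c); (14,11,c); (15,9,c); (15,10,c); (15,11,c); result: nodes: 0:vx, 1:vx, 2:vx, 3:vx, 4:vx, 5:vx, 8:tri, 9:vx, 10:vx, 11:vx, 12:tri, 13:tri, 14:tri, 15:tri edges: (8,1,c); (8,2,c); (8,5,c); (12,0,c); (12,9,c); (12,11,c); (13,1,c); (13,9,c); (13,10,c); (14,3,c); (14,10,c); (14,11,c); (15,9,c); (15,10,c); (15,11,c)
step 2: rule r1; match: 0->8, 1->1, 2->2, 3->5; deleted nodes 8; deleted edges (8,1,c); (8,2,c); (8,5,c); added nodes 16, 17, 18, 19, 20, 21, 22; added edges (19,1,c); (19,16,c); (19,18,c); (20,2,c); (20,16,c); (20,17,c); (21,5,c); (21,17,c); (21,18,c); (22,16,c); (22,17,c); (22,18,c); result: nodes: 0:vx, 1:vx, 2:vx, 3:vx, 4:vx, 5:vx, 9:vx, 10:vx, 11:vx, 12:tri, 13:tri, 14:tri, 15:tri, 16:vx, 17:vx, 18:vx, 19:tri, 20:tri, 21:tri, 22:tri edges: (12,0,c); (12,9,c); (12,11,c); (13,1,c); (13,9,c); (13,10,c); (14,3,c); (14,10,c); (14,11,c); (15,9,c); (15,10,c); (15,11,c); (19,1,c); (19,16,c); (19,18,c); (20,2,c); (20,16,c); (20,17,c); (21,5,c); (21,17,c); (21,18,c); (22,16,c); (22,17,c); (22,18,c)
final:
nodes: 0:vx, 1:vx, 2:vx, 3:vx, 4:vx, 5:vx, 9:vx, 10:vx, 11:vx, 12:tri, 13:tri, 14:tri, 15:tri, 16:vx, 17:vx, 18:vx, 19:tri, 20:tri, 21:tri, 22:tri
edges: (12,0,c); (12,9,c); (12,11,c); (13,1,c); (13,9,c); (13,10,c); (14,3,c); (14,10,c); (14,11,c); (15,9,c); (15,10,c); (15,11,c); (19,1,c); (19,16,c); (19,18,c); (20,2,c); (20,16,c); (20,17,c); (21,5,c); (21,17,c); (21,18,c); (22,16,c); (22,17,c); (22,18,c)


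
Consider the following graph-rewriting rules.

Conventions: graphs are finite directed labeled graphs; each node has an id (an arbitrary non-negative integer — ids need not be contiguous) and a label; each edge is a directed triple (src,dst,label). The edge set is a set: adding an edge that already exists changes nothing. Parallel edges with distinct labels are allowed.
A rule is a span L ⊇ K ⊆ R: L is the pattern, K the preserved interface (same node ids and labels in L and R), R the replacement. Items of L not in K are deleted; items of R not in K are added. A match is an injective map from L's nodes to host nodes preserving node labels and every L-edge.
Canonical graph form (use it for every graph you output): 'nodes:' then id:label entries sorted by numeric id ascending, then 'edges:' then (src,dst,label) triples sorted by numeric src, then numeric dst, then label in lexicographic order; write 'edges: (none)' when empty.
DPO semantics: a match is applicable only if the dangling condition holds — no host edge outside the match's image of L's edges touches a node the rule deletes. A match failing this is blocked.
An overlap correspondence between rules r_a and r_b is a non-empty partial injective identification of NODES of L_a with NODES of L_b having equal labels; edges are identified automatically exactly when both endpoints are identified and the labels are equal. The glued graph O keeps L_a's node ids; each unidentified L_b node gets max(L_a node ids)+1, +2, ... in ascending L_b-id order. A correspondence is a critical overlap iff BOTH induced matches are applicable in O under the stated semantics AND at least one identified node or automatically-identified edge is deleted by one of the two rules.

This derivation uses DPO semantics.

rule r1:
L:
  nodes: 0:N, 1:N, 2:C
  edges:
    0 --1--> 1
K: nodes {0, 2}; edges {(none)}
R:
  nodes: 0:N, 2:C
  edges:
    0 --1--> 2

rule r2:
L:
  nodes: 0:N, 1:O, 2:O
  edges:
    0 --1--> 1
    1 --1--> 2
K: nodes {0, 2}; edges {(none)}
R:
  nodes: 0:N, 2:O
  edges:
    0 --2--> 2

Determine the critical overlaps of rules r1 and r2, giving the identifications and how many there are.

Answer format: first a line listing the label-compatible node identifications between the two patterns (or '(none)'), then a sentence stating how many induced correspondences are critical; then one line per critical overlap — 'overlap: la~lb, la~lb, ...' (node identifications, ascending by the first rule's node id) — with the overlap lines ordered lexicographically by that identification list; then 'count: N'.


label-compatible node identifications between L(r1) and L(r2): 0~0, 1~0
0 of the induced correspondences are critical overlaps of r1 and r2.
count: 0


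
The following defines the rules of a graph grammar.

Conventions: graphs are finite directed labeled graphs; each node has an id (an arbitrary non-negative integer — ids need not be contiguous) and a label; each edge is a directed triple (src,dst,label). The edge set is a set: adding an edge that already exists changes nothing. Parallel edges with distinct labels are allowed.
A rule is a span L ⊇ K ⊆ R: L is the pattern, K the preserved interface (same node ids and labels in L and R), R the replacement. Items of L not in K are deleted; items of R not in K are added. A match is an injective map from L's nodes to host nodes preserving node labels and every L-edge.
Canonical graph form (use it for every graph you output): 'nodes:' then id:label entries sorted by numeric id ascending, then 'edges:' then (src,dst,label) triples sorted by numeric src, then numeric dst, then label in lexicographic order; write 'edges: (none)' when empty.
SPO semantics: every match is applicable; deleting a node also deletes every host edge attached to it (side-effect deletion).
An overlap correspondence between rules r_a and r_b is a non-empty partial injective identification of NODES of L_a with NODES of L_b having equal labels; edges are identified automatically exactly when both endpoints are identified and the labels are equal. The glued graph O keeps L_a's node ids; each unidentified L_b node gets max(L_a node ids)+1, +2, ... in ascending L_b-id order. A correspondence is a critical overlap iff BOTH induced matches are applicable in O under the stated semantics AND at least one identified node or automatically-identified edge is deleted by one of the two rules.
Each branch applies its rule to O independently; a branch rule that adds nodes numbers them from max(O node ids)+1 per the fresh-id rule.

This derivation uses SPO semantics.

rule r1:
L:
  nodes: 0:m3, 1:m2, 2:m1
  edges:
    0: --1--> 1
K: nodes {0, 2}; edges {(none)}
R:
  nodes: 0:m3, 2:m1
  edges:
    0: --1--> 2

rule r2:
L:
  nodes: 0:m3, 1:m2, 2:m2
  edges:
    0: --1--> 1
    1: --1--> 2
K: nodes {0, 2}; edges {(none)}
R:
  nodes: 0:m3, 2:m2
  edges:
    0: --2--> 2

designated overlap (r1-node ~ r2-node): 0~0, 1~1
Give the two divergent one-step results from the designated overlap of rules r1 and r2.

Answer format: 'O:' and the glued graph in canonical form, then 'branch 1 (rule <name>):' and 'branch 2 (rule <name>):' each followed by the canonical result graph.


O:
nodes: 0:m3, 1:m2, 2:m1, 3:m2
edges: (0,1,1); (1,3,1)
branch 1 (rule r1):
nodes: 0:m3, 2:m1, 3:m2
edges: (0,2,1)
branch 2 (rule r2):
nodes: 0:m3, 2:m1, 3:m2
edges: (0,3,2)


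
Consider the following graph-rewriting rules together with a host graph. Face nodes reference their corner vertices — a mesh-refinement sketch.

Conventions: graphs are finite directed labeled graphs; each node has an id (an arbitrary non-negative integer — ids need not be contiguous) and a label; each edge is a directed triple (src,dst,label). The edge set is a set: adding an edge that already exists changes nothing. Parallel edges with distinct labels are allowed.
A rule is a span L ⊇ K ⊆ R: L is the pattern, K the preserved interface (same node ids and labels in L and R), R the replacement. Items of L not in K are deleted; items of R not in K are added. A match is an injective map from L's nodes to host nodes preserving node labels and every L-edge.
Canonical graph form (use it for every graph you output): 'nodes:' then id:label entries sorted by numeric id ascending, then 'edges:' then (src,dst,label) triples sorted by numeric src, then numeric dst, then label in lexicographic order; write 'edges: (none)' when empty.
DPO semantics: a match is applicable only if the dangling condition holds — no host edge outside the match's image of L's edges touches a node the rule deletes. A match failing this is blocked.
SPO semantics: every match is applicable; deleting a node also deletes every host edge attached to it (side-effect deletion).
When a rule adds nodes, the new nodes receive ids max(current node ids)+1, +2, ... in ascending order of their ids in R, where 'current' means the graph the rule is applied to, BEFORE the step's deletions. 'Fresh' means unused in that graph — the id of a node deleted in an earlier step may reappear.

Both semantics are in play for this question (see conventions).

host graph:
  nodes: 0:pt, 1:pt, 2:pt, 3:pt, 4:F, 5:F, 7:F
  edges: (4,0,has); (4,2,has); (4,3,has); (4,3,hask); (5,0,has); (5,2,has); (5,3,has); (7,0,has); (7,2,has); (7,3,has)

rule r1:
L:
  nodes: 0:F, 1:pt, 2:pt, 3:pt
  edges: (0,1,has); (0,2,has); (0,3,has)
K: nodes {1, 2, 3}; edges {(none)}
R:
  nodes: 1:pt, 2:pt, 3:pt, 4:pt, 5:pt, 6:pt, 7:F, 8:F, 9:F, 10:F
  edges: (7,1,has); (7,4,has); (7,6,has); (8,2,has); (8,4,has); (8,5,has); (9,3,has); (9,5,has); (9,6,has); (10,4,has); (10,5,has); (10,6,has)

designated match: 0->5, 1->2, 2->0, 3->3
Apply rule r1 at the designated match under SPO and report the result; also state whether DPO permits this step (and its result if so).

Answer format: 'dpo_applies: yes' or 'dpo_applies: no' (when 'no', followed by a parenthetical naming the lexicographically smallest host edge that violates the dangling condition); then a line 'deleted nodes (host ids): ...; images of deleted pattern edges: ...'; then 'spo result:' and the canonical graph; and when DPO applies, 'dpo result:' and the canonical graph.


dpo_applies: yes
deleted nodes (host ids): 5; images of deleted pattern edges: (5,0,has); (5,2,has); (5,3,has)
spo result:
nodes: 0:pt, 1:pt, 2:pt, 3:pt, 4:F, 7:F, 8:pt, 9:pt, 10:pt, 11:F, 12:F, 13:F, 14:F
edges: (4,0,has); (4,2,has); (4,3,has); (4,3,hask); (7,0,has); (7,2,has); (7,3,has); (11,2,has); (11,8,has); (11,10,has); (12,0,has); (12,8,has); (12,9,has); (13,3,has); (13,9,has); (13,10,has); (14,8,has); (14,9,has); (14,10,has)
dpo result:
nodes: 0:pt, 1:pt, 2:pt, 3:pt, 4:F, 7:F, 8:pt, 9:pt, 10:pt, 11:F, 12:F, 13:F, 14:F
edges: (4,0,has); (4,2,has); (4,3,has); (4,3,hask); (7,0,has); (7,2,has); (7,3,has); (11,2,has); (11,8,has); (11,10,has); (12,0,has); (12,8,has); (12,9,has); (13,3,has); (13,9,has); (13,10,has); (14,8,has); (14,9,has); (14,10,has)


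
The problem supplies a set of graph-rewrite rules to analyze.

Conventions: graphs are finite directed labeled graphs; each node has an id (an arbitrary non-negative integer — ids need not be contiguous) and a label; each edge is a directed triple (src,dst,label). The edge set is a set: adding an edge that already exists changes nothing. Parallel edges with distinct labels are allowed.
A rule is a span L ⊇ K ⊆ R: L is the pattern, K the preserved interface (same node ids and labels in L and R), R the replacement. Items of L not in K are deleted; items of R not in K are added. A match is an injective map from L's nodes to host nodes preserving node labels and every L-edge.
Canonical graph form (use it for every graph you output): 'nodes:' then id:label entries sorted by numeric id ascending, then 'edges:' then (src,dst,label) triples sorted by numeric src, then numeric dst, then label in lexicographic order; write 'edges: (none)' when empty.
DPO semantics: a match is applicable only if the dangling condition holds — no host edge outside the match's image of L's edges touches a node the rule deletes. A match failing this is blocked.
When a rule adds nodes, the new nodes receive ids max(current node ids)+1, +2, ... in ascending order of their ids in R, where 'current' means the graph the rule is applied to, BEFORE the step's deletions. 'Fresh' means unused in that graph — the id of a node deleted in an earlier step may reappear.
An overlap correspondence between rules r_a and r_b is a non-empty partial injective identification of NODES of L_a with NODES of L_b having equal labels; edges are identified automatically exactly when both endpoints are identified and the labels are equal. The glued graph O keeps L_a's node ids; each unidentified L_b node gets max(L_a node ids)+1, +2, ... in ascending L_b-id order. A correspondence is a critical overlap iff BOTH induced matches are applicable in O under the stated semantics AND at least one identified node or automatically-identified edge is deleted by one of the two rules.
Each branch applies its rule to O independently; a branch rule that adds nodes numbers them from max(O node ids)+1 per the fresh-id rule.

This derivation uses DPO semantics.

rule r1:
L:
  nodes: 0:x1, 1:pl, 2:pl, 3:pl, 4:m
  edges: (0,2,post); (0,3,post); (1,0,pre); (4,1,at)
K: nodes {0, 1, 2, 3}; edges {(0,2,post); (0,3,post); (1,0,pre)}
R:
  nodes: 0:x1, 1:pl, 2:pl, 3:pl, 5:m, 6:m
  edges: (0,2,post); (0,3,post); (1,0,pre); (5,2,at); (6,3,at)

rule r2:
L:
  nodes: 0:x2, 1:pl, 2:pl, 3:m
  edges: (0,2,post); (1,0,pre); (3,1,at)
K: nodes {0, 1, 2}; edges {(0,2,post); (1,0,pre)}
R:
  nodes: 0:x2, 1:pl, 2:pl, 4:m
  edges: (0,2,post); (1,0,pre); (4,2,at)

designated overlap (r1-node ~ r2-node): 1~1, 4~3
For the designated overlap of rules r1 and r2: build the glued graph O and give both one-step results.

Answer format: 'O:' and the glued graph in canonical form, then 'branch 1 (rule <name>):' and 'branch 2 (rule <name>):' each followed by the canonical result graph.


O:
nodes: 0:x1, 1:pl, 2:pl, 3:pl, 4:m, 5:x2, 6:pl
edges: (0,2,post); (0,3,post); (1,0,pre); (1,5,pre); (4,1,at); (5,6,post)
branch 1 (rule r1):
nodes: 0:x1, 1:pl, 2:pl, 3:pl, 5:x2, 6:pl, 7:m, 8:m
edges: (0,2,post); (0,3,post); (1,0,pre); (1,5,pre); (5,6,post); (7,2,at); (8,3,at)
branch 2 (rule r2):
nodes: 0:x1, 1:pl, 2:pl, 3:pl, 5:x2, 6:pl, 7:m
edges: (0,2,post); (0,3,post); (1,0,pre); (1,5,pre); (5,6,post); (7,6,at)


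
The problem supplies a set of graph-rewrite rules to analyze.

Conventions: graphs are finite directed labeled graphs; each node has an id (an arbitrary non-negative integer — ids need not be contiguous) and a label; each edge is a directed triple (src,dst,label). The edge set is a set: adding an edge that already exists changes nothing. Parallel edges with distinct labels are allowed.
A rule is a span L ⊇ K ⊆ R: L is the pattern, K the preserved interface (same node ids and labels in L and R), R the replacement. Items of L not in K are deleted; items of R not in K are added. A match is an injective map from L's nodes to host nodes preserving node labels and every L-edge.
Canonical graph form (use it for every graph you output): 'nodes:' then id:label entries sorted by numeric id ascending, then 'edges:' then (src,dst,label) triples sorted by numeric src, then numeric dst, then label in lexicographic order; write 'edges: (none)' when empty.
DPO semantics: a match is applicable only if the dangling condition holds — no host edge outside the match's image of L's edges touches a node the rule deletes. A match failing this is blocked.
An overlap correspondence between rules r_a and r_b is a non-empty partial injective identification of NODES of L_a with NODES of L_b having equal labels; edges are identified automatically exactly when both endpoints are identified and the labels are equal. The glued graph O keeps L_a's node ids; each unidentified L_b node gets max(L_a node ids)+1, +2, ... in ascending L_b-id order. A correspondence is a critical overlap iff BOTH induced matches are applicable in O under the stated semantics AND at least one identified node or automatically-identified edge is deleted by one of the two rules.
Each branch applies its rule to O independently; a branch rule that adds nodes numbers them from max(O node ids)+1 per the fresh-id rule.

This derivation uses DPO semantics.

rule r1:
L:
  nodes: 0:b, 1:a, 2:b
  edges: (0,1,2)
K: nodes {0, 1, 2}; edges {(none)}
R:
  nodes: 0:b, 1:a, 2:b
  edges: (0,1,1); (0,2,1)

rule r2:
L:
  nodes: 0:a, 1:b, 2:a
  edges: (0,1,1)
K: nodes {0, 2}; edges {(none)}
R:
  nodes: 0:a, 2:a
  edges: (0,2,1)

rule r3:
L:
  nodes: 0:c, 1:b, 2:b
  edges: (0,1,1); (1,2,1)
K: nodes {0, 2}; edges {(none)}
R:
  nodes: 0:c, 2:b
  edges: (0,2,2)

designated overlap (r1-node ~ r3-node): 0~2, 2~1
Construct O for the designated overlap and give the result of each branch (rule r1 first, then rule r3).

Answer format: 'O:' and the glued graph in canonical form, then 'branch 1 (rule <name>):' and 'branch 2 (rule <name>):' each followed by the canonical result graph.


O:
nodes: 0:b, 1:a, 2:b, 3:c
edges: (0,1,2); (2,0,1); (3,2,1)
branch 1 (rule r1):
nodes: 0:b, 1:a, 2:b, 3:c
edges: (0,1,1); (0,2,1); (2,0,1); (3,2,1)
branch 2 (rule r3):
nodes: 0:b, 1:a, 3:c
edges: (0,1,2); (3,0,2)


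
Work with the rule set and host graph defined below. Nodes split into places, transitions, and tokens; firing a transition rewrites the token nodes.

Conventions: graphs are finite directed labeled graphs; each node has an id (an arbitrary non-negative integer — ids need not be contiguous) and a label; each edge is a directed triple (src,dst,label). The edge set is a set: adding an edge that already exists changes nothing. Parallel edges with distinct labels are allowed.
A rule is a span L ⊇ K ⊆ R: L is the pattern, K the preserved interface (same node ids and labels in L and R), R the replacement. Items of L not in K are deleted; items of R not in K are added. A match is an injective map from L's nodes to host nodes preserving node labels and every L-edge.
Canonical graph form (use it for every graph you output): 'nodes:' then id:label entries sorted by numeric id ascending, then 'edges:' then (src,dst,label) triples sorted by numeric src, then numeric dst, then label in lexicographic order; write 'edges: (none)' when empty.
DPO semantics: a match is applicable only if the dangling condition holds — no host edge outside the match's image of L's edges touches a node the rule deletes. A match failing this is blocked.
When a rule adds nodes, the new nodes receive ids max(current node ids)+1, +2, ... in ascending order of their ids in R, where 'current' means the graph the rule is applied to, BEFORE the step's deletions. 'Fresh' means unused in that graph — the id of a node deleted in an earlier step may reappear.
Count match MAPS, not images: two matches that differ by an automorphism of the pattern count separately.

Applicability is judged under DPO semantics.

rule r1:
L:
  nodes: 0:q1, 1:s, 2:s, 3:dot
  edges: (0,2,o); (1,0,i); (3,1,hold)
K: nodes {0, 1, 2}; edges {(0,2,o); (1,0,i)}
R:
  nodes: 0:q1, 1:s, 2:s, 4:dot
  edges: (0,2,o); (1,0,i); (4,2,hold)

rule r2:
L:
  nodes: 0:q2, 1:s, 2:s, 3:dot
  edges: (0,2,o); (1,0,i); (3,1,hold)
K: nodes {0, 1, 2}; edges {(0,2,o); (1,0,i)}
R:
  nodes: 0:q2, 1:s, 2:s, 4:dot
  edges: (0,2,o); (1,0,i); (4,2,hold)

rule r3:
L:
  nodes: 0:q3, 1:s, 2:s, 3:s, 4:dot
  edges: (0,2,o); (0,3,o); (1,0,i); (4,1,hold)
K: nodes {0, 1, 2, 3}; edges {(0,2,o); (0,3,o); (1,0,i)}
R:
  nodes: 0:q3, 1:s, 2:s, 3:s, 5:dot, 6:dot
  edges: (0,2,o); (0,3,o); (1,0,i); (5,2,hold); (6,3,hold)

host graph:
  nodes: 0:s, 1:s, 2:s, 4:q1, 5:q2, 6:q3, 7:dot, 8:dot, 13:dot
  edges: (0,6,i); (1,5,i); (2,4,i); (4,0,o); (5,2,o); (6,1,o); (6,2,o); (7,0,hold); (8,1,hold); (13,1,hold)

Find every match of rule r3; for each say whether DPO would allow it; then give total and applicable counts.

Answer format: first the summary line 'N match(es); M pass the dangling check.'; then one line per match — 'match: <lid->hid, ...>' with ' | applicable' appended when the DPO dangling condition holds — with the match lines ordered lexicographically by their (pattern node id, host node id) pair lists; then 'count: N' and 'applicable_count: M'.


2 match(es); 2 pass the dangling check.
match: 0->6, 1->0, 2->1, 3->2, 4->7 | applicable
match: 0->6, 1->0, 2->2, 3->1, 4->7 | applicable
count: 2
applicable_count: 2


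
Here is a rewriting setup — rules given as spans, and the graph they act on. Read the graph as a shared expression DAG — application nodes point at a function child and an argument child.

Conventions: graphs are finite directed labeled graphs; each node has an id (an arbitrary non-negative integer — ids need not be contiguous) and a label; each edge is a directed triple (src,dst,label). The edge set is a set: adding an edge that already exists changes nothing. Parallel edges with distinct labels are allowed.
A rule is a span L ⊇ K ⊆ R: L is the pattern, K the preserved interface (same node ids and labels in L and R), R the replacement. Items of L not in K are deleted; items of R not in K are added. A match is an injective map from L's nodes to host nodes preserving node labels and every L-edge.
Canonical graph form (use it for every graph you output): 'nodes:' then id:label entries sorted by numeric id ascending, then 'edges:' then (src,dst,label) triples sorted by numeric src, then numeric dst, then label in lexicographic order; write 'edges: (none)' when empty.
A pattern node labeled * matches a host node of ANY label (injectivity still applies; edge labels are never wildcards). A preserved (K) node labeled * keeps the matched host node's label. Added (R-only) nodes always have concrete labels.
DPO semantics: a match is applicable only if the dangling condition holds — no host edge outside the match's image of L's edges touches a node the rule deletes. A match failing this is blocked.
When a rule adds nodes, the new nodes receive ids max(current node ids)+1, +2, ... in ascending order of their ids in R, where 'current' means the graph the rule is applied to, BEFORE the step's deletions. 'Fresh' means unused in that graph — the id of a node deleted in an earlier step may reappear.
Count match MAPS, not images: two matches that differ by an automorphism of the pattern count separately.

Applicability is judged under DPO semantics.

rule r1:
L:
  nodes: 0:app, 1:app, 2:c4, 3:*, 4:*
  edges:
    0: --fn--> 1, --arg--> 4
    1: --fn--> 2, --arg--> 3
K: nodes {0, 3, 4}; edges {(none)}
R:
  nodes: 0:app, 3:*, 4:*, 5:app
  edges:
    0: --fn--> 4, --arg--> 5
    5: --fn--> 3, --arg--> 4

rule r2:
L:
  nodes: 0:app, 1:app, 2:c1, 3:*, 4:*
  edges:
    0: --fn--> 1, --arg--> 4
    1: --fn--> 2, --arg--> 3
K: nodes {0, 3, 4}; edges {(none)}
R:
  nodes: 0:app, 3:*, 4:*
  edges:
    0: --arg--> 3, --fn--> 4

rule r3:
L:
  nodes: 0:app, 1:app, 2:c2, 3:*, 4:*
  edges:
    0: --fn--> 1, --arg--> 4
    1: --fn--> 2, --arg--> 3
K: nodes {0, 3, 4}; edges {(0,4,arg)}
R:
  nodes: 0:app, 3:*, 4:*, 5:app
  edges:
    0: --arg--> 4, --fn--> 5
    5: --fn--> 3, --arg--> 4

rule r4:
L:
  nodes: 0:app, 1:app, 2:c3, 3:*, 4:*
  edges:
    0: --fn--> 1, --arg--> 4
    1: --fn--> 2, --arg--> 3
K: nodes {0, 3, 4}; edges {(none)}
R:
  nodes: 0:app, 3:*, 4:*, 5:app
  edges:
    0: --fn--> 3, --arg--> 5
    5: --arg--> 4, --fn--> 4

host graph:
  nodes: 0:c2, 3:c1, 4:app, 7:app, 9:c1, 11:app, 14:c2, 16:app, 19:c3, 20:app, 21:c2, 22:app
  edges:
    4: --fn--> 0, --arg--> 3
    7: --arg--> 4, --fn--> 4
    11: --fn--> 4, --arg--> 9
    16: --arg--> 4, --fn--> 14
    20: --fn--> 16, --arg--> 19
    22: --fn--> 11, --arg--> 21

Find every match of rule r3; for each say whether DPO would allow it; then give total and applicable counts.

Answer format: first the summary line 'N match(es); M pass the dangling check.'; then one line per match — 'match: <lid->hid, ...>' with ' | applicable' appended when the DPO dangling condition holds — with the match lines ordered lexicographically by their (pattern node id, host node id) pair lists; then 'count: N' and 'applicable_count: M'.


2 match(es); 1 pass the dangling check.
match: 0->11, 1->4, 2->0, 3->3, 4->9
match: 0->20, 1->16, 2->14, 3->4, 4->19 | applicable
count: 2
applicable_count: 1


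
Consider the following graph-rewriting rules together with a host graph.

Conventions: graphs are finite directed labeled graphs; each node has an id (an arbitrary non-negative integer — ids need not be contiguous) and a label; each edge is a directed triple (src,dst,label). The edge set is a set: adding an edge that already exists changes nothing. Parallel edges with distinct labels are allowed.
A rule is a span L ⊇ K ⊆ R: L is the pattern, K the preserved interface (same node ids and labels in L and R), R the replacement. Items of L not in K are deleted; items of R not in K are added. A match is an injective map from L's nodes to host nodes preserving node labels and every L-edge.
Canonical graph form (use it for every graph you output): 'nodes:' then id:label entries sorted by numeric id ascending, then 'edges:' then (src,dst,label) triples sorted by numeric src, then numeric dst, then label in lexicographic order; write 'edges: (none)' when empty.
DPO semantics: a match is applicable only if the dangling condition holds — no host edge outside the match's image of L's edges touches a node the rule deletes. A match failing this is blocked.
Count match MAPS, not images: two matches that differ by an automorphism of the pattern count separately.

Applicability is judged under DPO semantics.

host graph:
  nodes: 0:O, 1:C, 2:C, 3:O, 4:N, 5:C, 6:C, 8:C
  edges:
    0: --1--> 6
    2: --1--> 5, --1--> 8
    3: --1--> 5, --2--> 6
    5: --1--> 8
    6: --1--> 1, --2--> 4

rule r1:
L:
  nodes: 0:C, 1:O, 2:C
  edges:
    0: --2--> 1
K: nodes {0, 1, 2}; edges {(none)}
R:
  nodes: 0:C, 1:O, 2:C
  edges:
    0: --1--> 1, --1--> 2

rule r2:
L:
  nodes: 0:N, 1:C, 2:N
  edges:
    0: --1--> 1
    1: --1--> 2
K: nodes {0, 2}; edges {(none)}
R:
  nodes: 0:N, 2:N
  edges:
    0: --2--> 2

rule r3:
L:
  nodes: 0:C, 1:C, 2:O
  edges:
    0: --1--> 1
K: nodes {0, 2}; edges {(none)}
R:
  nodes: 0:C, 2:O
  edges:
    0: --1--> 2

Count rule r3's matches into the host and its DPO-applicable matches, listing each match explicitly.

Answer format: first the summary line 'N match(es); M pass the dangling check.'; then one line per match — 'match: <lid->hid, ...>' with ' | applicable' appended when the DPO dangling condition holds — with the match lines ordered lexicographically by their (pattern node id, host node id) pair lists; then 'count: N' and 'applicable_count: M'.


8 match(es); 2 pass the dangling check.
match: 0->2, 1->5, 2->0
match: 0->2, 1->5, 2->3
match: 0->2, 1->8, 2->0
match: 0->2, 1->8, 2->3
match: 0->5, 1->8, 2->0
match: 0->5, 1->8, 2->3
match: 0->6, 1->1, 2->0 | applicable
match: 0->6, 1->1, 2->3 | applicable
count: 8
applicable_count: 2


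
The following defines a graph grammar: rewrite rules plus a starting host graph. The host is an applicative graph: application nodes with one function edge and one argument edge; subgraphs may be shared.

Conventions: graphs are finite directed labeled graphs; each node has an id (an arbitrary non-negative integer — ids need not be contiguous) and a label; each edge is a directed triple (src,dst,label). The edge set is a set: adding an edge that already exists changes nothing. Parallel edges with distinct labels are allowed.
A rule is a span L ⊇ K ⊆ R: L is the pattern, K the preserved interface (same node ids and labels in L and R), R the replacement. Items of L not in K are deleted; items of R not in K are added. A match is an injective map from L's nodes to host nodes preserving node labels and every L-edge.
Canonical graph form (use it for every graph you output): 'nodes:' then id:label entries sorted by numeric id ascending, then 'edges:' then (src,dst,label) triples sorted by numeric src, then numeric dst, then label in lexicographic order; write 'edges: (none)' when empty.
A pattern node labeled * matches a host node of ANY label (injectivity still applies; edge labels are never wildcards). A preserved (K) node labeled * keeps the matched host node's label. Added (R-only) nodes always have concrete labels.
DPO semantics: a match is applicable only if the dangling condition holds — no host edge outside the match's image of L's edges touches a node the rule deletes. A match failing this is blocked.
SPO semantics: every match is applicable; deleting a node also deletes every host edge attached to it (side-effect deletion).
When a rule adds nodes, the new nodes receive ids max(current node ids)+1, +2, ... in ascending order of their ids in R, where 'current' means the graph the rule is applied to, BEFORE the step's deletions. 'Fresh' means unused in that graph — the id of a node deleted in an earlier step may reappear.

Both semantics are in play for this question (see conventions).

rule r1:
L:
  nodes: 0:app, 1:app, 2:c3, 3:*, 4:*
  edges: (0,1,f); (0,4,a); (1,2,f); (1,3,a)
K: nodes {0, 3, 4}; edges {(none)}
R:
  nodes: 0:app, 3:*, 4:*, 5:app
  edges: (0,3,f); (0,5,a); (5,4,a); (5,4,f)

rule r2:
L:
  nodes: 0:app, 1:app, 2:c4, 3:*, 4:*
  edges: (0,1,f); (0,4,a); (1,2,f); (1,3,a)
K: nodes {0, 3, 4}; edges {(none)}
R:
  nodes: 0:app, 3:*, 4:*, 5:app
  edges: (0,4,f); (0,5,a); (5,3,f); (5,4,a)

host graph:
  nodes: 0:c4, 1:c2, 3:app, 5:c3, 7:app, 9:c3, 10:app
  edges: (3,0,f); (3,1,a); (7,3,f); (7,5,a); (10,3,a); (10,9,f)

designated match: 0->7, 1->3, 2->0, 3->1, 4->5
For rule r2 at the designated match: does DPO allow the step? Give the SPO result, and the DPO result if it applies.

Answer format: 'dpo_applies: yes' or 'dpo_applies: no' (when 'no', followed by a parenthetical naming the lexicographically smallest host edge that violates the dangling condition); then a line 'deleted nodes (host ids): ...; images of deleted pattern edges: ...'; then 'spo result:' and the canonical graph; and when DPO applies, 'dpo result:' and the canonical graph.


dpo_applies: no
(the rule deletes node 3, which keeps host edge (10,3,a) outside the match image — the dangling condition fails, DPO blocks; SPO proceeds and side-deletes such edges)
deleted nodes (host ids): 0, 3; images of deleted pattern edges: (3,0,f); (3,1,a); (7,3,f); (7,5,a)
spo result:
nodes: 1:c2, 5:c3, 7:app, 9:c3, 10:app, 11:app
edges: (7,5,f); (7,11,a); (10,9,f); (11,1,f); (11,5,a)
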